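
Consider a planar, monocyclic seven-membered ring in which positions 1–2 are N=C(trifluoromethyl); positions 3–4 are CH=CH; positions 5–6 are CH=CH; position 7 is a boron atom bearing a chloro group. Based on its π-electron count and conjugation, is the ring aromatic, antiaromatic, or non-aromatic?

Aromatic

Check conjugation: each doubly-bonded ring atom is sp² with one p-orbital electron; each =N– nitrogen is pyridine-type (lone pair in the sp² plane, one electron in the p orbital); the boron has an empty p orbital — every position has a p orbital, so the cyclic π system is continuous.
π-electron count: 3 × 2 = 6 from the double-bond units + 0 from the B(chloro) atom = 6.
That gives a 4n+2 count (6, n = 1).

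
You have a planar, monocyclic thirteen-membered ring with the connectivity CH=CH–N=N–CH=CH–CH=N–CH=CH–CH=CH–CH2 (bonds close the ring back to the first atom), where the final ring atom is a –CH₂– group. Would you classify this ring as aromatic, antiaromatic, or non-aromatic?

The CH2 position has four σ bonds — the tetrahedral CH₂ carbon is sp³ and has no p orbital in the ring π system — so the cyclic conjugation is interrupted.
A ring that is not fully conjugated cannot be aromatic or antiaromatic regardless of its π-electron count.

Non-aromatic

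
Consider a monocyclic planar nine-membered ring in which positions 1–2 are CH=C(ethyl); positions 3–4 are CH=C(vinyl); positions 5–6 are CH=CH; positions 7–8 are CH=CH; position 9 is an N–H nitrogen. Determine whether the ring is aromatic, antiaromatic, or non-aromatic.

Aromatic

Every ring atom contributes a p orbital perpendicular to the ring (every atom in a ring double bond is sp² and brings one electron to the p orbital; the pyrrole-type nitrogen donates its lone pair from the p orbital), so the π system is cyclic and fully conjugated.
Adding the contributions, 4 × 2 = 8 from the double-bond units + 2 from the NH atom = 10.
That gives a 4n+2 count (10, n = 2).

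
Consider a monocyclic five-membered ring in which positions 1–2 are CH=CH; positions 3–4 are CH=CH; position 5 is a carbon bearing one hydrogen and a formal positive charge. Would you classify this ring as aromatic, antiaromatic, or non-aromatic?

The p orbitals form a continuous loop: each doubly-bonded ring atom is sp² with one p-orbital electron; the carbocation has an empty p orbital. The ring is fully conjugated.
Counting π electrons: 2 × 2 = 4 from the double-bond units + 0 from the CH(+) atom = 4.
4 is a 4n count (n = 1), so the planar conjugated ring is antiaromatic.
(The species described is the cyclopentadienyl cation.)

Antiaromatic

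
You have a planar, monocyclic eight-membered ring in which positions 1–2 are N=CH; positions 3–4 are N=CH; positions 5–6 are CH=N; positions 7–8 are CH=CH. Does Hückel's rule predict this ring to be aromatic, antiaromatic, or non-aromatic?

Antiaromatic

The p orbitals form a continuous loop: the double-bond atoms are sp², each contributing one p electron; each =N– nitrogen is pyridine-type (lone pair in the sp² plane, one electron in the p orbital). The ring is fully conjugated.
π-electron count: 4 × 2 = 8 from the 4 double-bond units.
8 is a 4n count (n = 2), so the planar conjugated ring is antiaromatic.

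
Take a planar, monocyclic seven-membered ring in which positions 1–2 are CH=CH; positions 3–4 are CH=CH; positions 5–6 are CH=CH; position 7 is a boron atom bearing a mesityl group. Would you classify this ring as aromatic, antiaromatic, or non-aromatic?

Aromatic

Check conjugation: each doubly-bonded ring atom is sp² with one p-orbital electron; the boron has an empty p orbital — every position has a p orbital, so the cyclic π system is continuous.
π-electron count: 3 × 2 = 6 from the double-bond units + 0 from the B(mesityl) atom = 6.
6 = 4(1) + 2, which satisfies Hückel's 4n+2 rule.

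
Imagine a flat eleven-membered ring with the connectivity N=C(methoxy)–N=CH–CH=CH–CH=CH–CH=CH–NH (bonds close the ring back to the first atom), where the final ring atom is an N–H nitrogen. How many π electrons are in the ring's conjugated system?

12

All ring atoms are sp² and supply a p orbital to the ring (the double-bond atoms are sp², each contributing one p electron; each =N– nitrogen is pyridine-type (lone pair in the sp² plane, one electron in the p orbital); the pyrrole-type nitrogen donates its lone pair from the p orbital); the conjugation is uninterrupted.
π-electron count: 5 × 2 = 10 from the double-bond units + 2 from the NH atom = 12.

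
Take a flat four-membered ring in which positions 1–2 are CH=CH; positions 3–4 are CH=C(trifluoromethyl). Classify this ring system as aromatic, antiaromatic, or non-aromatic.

Antiaromatic

All ring atoms are sp² and supply a p orbital to the ring (each doubly-bonded ring atom is sp² with one p-orbital electron); the conjugation is uninterrupted.
Tallying contributions gives 2 × 2 = 4 from the 2 double-bond units.
4 is a 4n count (n = 1), so the planar conjugated ring is antiaromatic.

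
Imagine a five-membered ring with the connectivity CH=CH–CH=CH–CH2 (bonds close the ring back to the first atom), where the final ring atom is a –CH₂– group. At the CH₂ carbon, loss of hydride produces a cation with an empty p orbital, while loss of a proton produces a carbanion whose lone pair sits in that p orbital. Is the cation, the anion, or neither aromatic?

The anion

Both ions have a continuous loop of p orbitals — each ring atom is sp².
Cation: 2 × 2 + 0 = 4 π electrons → 4(1), antiaromatic.
Anion: 2 × 2 + 2 = 6 π electrons → 4(1)+2, aromatic.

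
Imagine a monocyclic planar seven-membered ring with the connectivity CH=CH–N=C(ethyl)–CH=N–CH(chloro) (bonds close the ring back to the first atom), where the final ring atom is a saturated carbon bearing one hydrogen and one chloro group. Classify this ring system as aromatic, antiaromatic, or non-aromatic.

Because that saturated carbon is sp³ and has no p orbital in the ring π system at the CH(chloro) position, the π system cannot extend all the way around the ring.
A ring that is not fully conjugated cannot be aromatic or antiaromatic regardless of its π-electron count.

Non-aromatic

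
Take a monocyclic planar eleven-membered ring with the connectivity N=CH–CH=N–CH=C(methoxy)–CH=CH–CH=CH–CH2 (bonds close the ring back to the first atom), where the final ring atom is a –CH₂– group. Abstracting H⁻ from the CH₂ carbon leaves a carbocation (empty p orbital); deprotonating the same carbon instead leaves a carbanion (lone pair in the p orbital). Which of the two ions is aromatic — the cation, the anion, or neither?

In both ions every ring atom is sp² and contributes a p orbital, so both rings are fully conjugated.
Cation: 5 × 2 + 0 = 10 π electrons → 4(2)+2, aromatic.
Anion: 5 × 2 + 2 = 12 π electrons → 4(3), antiaromatic.

The cation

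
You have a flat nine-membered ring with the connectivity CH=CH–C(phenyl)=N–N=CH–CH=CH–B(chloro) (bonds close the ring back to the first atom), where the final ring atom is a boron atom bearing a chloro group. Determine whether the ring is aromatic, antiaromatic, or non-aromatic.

Antiaromatic

Every ring atom contributes a p orbital perpendicular to the ring (each doubly-bonded ring atom is sp² with one p-orbital electron; the doubly-bonded nitrogens are pyridine-type — their lone pairs lie in the ring plane, leaving one electron in the p orbital; the boron has an empty p orbital), so the π system is cyclic and fully conjugated.
Tallying contributions gives 4 × 2 = 8 from the double-bond units + 0 from the B(chloro) atom = 8.
8 = 4(2); a planar, fully conjugated 4n system is antiaromatic.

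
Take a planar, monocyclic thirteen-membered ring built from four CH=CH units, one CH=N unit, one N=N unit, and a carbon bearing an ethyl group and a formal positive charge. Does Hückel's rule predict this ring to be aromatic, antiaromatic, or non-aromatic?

The p orbitals form a continuous loop: each doubly-bonded ring atom is sp² with one p-orbital electron; the doubly-bonded nitrogens are pyridine-type — their lone pairs lie in the ring plane, leaving one electron in the p orbital; the carbocation has an empty p orbital. The ring is fully conjugated.
π-electron count: 6 × 2 = 12 from the double-bond units + 0 from the C(ethyl)(+) atom = 12.
With 12 = 4·3 π electrons, Hückel's rule classifies the planar ring as antiaromatic.

Antiaromatic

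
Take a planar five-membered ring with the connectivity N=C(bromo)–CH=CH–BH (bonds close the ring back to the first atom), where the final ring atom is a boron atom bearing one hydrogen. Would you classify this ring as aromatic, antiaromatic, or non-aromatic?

All ring atoms are sp² and supply a p orbital to the ring (the double-bond atoms are sp², each contributing one p electron; each sp² =N– keeps its lone pair in-plane and puts one electron into the π system; the boron has an empty p orbital); the conjugation is uninterrupted.
π-electron count: 2 × 2 = 4 from the double-bond units + 0 from the BH atom = 4.
With 4 = 4·1 π electrons, Hückel's rule classifies the planar ring as antiaromatic.

Antiaromatic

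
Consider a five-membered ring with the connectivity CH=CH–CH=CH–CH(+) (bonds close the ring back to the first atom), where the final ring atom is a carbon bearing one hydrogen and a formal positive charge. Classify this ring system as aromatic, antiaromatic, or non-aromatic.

All ring atoms are sp² and supply a p orbital to the ring (every atom in a ring double bond is sp² and brings one electron to the p orbital; the carbocation has an empty p orbital); the conjugation is uninterrupted.
Adding the contributions, 2 × 2 = 4 from the double-bond units + 0 from the CH(+) atom = 4.
With 4 = 4·1 π electrons, Hückel's rule classifies the planar ring as antiaromatic.
(The species described is the cyclopentadienyl cation.)

Antiaromatic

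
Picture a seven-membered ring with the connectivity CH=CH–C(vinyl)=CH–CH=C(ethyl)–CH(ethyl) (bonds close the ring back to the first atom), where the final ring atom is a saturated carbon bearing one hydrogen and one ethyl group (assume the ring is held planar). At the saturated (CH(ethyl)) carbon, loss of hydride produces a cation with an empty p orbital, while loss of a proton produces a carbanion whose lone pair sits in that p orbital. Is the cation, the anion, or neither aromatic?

The cation

In either ion the ring is fully conjugated: every atom, including the new sp² carbon, supplies a p orbital.
Cation: 3 × 2 + 0 = 6 π electrons → 4(1)+2, aromatic.
Anion: 3 × 2 + 2 = 8 π electrons → 4(2), antiaromatic.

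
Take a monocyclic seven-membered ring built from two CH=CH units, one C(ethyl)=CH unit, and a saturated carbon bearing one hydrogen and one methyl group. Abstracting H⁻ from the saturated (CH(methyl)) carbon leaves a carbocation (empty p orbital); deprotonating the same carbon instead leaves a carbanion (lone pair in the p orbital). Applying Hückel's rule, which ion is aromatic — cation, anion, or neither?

The cation

Once that carbon is sp², every ring atom has a p orbital and both ions are fully conjugated.
Cation: 3 × 2 + 0 = 6 π electrons → 4(1)+2, aromatic.
Anion: 3 × 2 + 2 = 8 π electrons → 4(2), antiaromatic.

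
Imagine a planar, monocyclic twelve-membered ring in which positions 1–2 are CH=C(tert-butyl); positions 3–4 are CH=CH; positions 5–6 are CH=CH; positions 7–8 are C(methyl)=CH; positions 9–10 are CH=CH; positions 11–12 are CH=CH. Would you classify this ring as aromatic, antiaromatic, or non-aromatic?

The p orbitals form a continuous loop: every atom in a ring double bond is sp² and brings one electron to the p orbital. The ring is fully conjugated.
Adding the contributions, 6 × 2 = 12 from the 6 double-bond units.
12 = 4(3); a planar, fully conjugated 4n system is antiaromatic.

Antiaromatic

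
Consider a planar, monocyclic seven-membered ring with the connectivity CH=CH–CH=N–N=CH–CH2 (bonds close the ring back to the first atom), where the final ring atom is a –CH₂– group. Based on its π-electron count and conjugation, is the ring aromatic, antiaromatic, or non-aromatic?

Non-aromatic

At the CH2 position, the tetrahedral CH₂ carbon is sp³ and has no p orbital in the ring π system; the ring's p-orbital overlap is broken there.
Hückel's rule only applies to fully conjugated rings, so this one is simply non-aromatic.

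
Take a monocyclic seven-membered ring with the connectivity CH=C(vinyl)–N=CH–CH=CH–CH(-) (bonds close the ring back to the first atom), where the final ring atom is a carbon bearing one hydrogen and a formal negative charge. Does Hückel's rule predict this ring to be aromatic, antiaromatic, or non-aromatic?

The p orbitals form a continuous loop: each doubly-bonded ring atom is sp² with one p-orbital electron; each =N– nitrogen is pyridine-type (lone pair in the sp² plane, one electron in the p orbital); the carbanion's lone pair occupies the p orbital. The ring is fully conjugated.
π-electron count: 3 × 2 = 6 from the double-bond units + 2 from the CH(-) atom = 8.
With 8 = 4·2 π electrons, Hückel's rule classifies the planar ring as antiaromatic.

Antiaromatic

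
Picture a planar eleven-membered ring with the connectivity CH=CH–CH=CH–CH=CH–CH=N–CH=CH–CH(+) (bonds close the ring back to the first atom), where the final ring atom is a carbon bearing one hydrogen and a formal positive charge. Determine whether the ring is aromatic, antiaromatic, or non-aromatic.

All ring atoms are sp² and supply a p orbital to the ring (the double-bond atoms are sp², each contributing one p electron; the doubly-bonded nitrogens are pyridine-type — their lone pairs lie in the ring plane, leaving one electron in the p orbital; the carbocation has an empty p orbital); the conjugation is uninterrupted.
Counting π electrons: 5 × 2 = 10 from the double-bond units + 0 from the CH(+) atom = 10.
10 = 4(2) + 2, which satisfies Hückel's 4n+2 rule.

Aromatic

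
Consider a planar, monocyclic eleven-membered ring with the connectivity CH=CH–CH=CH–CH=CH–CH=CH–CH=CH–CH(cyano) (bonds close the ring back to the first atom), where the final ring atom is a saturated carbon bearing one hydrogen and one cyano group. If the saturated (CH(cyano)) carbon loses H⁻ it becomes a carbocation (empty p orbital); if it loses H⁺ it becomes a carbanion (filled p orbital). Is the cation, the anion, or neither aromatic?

In both ions every ring atom is sp² and contributes a p orbital, so both rings are fully conjugated.
Cation: 5 × 2 + 0 = 10 π electrons → 4(2)+2, aromatic.
Anion: 5 × 2 + 2 = 12 π electrons → 4(3), antiaromatic.

The cation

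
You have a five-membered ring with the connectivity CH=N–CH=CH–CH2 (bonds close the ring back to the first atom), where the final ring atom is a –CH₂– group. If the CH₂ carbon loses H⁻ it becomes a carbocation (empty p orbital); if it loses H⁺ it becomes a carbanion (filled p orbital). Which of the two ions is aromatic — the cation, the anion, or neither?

Both ions have a continuous loop of p orbitals — each ring atom is sp².
Cation: 2 × 2 + 0 = 4 π electrons → 4(1), antiaromatic.
Anion: 2 × 2 + 2 = 6 π electrons → 4(1)+2, aromatic.

The anion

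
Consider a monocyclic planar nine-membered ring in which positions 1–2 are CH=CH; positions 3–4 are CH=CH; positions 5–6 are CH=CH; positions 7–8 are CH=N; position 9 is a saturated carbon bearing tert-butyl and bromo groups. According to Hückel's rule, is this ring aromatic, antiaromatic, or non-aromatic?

At the C(tert-butyl)(bromo) position, that saturated carbon is sp³ and has no p orbital in the ring π system; the ring's p-orbital overlap is broken there.
A ring that is not fully conjugated cannot be aromatic or antiaromatic regardless of its π-electron count.

Non-aromatic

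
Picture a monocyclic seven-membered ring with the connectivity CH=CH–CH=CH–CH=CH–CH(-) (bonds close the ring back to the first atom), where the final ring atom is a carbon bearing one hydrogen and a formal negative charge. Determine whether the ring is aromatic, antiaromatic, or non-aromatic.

All ring atoms are sp² and supply a p orbital to the ring (the double-bond atoms are sp², each contributing one p electron; the carbanion's lone pair occupies the p orbital); the conjugation is uninterrupted.
Tallying contributions gives 3 × 2 = 6 from the double-bond units + 2 from the CH(-) atom = 8.
With 8 = 4·2 π electrons, Hückel's rule classifies the planar ring as antiaromatic.

Antiaromatic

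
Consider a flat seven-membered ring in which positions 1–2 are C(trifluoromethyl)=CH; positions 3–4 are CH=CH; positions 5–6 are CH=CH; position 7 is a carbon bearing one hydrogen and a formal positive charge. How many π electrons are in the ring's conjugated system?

The p orbitals form a continuous loop: every atom in a ring double bond is sp² and brings one electron to the p orbital; the carbocation has an empty p orbital. The ring is fully conjugated.
Tallying contributions gives 3 × 2 = 6 from the double-bond units + 0 from the CH(+) atom = 6.

6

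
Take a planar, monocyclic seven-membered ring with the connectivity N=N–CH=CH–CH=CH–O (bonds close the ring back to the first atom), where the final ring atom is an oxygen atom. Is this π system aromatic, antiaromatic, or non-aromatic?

Check conjugation: the double-bond atoms are sp², each contributing one p electron; each sp² =N– keeps its lone pair in-plane and puts one electron into the π system; the oxygen donates one lone pair from its p orbital — every position has a p orbital, so the cyclic π system is continuous.
π-electron count: 3 × 2 = 6 from the double-bond units + 2 from the O atom = 8.
8 is a 4n count (n = 2), so the planar conjugated ring is antiaromatic.

Antiaromatic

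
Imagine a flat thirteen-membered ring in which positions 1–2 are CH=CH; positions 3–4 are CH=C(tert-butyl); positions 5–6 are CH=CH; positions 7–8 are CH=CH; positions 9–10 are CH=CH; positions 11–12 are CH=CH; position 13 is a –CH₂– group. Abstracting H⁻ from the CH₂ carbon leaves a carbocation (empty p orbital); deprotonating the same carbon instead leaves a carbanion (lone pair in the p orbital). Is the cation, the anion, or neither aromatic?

In either ion the ring is fully conjugated: every atom, including the new sp² carbon, supplies a p orbital.
Cation: 6 × 2 + 0 = 12 π electrons → 4(3), antiaromatic.
Anion: 6 × 2 + 2 = 14 π electrons → 4(3)+2, aromatic.

The anion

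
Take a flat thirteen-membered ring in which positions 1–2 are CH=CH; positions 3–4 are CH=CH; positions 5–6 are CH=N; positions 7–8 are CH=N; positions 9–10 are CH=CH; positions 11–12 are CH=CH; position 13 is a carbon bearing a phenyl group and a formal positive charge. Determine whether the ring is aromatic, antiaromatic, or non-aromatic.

Antiaromatic

Check conjugation: every atom in a ring double bond is sp² and brings one electron to the p orbital; the doubly-bonded nitrogens are pyridine-type — their lone pairs lie in the ring plane, leaving one electron in the p orbital; the carbocation has an empty p orbital — every position has a p orbital, so the cyclic π system is continuous.
Counting π electrons: 6 × 2 = 12 from the double-bond units + 0 from the C(phenyl)(+) atom = 12.
With 12 = 4·3 π electrons, Hückel's rule classifies the planar ring as antiaromatic.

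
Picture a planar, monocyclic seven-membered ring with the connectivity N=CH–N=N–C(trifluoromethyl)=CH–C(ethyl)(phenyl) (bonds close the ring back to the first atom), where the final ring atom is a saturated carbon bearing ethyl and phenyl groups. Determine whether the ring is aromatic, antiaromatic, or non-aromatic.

Because that saturated carbon is sp³ and has no p orbital in the ring π system at the C(ethyl)(phenyl) position, the π system cannot extend all the way around the ring.
Broken conjugation rules out both aromaticity and antiaromaticity.

Non-aromatic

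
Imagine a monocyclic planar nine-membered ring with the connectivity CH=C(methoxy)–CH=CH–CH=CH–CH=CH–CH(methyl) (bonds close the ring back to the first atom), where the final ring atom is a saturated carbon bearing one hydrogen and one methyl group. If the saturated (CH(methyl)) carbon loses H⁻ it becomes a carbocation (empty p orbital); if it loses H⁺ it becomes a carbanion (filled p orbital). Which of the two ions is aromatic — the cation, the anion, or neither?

In both ions every ring atom is sp² and contributes a p orbital, so both rings are fully conjugated.
Cation: 4 × 2 + 0 = 8 π electrons → 4(2), antiaromatic.
Anion: 4 × 2 + 2 = 10 π electrons → 4(2)+2, aromatic.

The anion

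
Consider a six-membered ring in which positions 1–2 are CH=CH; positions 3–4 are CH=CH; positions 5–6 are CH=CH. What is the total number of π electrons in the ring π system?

All ring atoms are sp² and supply a p orbital to the ring (each doubly-bonded ring atom is sp² with one p-orbital electron); the conjugation is uninterrupted.
π-electron count: 3 × 2 = 6 from the 3 double-bond units.
(The species described is benzene.)

6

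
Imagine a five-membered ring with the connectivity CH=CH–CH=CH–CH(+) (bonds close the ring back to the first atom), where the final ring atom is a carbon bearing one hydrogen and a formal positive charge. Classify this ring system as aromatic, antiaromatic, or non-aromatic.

Antiaromatic

All ring atoms are sp² and supply a p orbital to the ring (each doubly-bonded ring atom is sp² with one p-orbital electron; the carbocation has an empty p orbital); the conjugation is uninterrupted.
Adding the contributions, 2 × 2 = 4 from the double-bond units + 0 from the CH(+) atom = 4.
A 4n π count (4, n = 1) in a planar conjugated ring means antiaromatic.
(This ring is the cyclopentadienyl cation.)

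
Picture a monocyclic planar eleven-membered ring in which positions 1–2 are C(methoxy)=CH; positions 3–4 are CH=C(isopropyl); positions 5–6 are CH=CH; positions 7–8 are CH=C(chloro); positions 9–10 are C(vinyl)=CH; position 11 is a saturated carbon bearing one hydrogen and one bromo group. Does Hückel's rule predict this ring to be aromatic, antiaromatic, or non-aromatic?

Non-aromatic

At the CH(bromo) position, that saturated carbon is sp³ and has no p orbital in the ring π system; the ring's p-orbital overlap is broken there.
Hückel's rule only applies to fully conjugated rings, so this one is simply non-aromatic.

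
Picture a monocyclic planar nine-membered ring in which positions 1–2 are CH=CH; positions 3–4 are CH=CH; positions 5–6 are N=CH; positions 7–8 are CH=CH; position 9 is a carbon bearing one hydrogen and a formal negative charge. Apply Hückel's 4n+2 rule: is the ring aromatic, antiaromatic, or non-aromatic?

Aromatic

Every ring atom contributes a p orbital perpendicular to the ring (the double-bond atoms are sp², each contributing one p electron; each =N– nitrogen is pyridine-type (lone pair in the sp² plane, one electron in the p orbital); the carbanion's lone pair occupies the p orbital), so the π system is cyclic and fully conjugated.
Counting π electrons: 4 × 2 = 8 from the double-bond units + 2 from the CH(-) atom = 10.
Since 10 = 4·2 + 2, the ring meets the 4n+2 criterion.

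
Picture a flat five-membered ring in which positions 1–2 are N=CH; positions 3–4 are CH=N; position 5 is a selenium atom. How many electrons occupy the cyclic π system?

Check conjugation: each doubly-bonded ring atom is sp² with one p-orbital electron; each sp² =N– keeps its lone pair in-plane and puts one electron into the π system; the selenium donates one lone pair from its p orbital — every position has a p orbital, so the cyclic π system is continuous.
Counting π electrons: 2 × 2 = 4 from the double-bond units + 2 from the Se atom = 6.

6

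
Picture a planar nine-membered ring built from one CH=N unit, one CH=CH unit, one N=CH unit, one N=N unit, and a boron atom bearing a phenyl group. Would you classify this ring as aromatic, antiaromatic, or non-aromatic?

Check conjugation: the double-bond atoms are sp², each contributing one p electron; each =N– nitrogen is pyridine-type (lone pair in the sp² plane, one electron in the p orbital); the boron has an empty p orbital — every position has a p orbital, so the cyclic π system is continuous.
Counting π electrons: 4 × 2 = 8 from the double-bond units + 0 from the B(phenyl) atom = 8.
8 is a 4n count (n = 2), so the planar conjugated ring is antiaromatic.

Antiaromatic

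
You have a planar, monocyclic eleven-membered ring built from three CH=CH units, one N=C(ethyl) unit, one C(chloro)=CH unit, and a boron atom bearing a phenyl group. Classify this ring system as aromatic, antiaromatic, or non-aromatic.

Check conjugation: the double-bond atoms are sp², each contributing one p electron; each =N– nitrogen is pyridine-type (lone pair in the sp² plane, one electron in the p orbital); the boron has an empty p orbital — every position has a p orbital, so the cyclic π system is continuous.
Adding the contributions, 5 × 2 = 10 from the double-bond units + 0 from the B(phenyl) atom = 10.
10 = 4(2) + 2, which satisfies Hückel's 4n+2 rule.

Aromatic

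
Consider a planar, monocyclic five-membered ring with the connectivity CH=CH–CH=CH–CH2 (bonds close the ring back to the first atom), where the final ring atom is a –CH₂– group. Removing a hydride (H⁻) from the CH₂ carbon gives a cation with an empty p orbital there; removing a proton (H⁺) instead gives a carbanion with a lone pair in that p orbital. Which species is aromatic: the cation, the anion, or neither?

In either ion the ring is fully conjugated: every atom, including the new sp² carbon, supplies a p orbital.
Cation: 2 × 2 + 0 = 4 π electrons → 4(1), antiaromatic.
Anion: 2 × 2 + 2 = 6 π electrons → 4(1)+2, aromatic.

The anion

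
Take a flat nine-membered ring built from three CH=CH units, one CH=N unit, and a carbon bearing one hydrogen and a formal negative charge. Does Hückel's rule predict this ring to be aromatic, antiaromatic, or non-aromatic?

Check conjugation: every atom in a ring double bond is sp² and brings one electron to the p orbital; each =N– nitrogen is pyridine-type (lone pair in the sp² plane, one electron in the p orbital); the carbanion's lone pair occupies the p orbital — every position has a p orbital, so the cyclic π system is continuous.
Tallying contributions gives 4 × 2 = 8 from the double-bond units + 2 from the CH(-) atom = 10.
That gives a 4n+2 count (10, n = 2).

Aromatic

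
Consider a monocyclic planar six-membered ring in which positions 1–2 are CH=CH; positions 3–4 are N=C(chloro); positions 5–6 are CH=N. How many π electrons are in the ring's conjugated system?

6

The p orbitals form a continuous loop: each doubly-bonded ring atom is sp² with one p-orbital electron; each =N– nitrogen is pyridine-type (lone pair in the sp² plane, one electron in the p orbital). The ring is fully conjugated.
π-electron count: 3 × 2 = 6 from the 3 double-bond units.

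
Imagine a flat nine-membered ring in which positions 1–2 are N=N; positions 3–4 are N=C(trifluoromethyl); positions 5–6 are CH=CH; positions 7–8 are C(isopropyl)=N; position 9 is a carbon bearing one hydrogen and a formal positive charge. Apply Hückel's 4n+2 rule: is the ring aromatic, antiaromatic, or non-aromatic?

All ring atoms are sp² and supply a p orbital to the ring (each doubly-bonded ring atom is sp² with one p-orbital electron; the doubly-bonded nitrogens are pyridine-type — their lone pairs lie in the ring plane, leaving one electron in the p orbital; the carbocation has an empty p orbital); the conjugation is uninterrupted.
Tallying contributions gives 4 × 2 = 8 from the double-bond units + 0 from the CH(+) atom = 8.
With 8 = 4·2 π electrons, Hückel's rule classifies the planar ring as antiaromatic.

Antiaromatic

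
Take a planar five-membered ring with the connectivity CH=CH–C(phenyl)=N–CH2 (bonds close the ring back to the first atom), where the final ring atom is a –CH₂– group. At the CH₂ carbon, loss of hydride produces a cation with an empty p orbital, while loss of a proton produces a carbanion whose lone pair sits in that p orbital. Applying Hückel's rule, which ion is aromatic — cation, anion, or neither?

In both ions every ring atom is sp² and contributes a p orbital, so both rings are fully conjugated.
Cation: 2 × 2 + 0 = 4 π electrons → 4(1), antiaromatic.
Anion: 2 × 2 + 2 = 6 π electrons → 4(1)+2, aromatic.

The anion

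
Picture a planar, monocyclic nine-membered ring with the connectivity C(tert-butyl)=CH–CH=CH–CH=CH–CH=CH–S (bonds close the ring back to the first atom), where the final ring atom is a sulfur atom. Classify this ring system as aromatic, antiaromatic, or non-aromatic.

Aromatic

Every ring atom contributes a p orbital perpendicular to the ring (every atom in a ring double bond is sp² and brings one electron to the p orbital; the sulfur donates one lone pair from its p orbital), so the π system is cyclic and fully conjugated.
π-electron count: 4 × 2 = 8 from the double-bond units + 2 from the S atom = 10.
With 10 π electrons (n = 2), the Hückel 4n+2 condition holds.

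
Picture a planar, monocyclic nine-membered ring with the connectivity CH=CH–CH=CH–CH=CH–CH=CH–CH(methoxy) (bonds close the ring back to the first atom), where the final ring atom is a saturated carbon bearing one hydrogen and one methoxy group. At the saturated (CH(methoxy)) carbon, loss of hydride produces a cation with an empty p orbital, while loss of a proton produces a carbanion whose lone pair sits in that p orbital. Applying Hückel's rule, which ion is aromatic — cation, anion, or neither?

Once that carbon is sp², every ring atom has a p orbital and both ions are fully conjugated.
Cation: 4 × 2 + 0 = 8 π electrons → 4(2), antiaromatic.
Anion: 4 × 2 + 2 = 10 π electrons → 4(2)+2, aromatic.

The anion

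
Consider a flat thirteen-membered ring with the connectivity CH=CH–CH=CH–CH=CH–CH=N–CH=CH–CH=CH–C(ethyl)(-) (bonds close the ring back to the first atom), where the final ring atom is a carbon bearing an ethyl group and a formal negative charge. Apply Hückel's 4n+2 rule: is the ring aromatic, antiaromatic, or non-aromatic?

Aromatic

Check conjugation: every atom in a ring double bond is sp² and brings one electron to the p orbital; each sp² =N– keeps its lone pair in-plane and puts one electron into the π system; the carbanion's lone pair occupies the p orbital — every position has a p orbital, so the cyclic π system is continuous.
Counting π electrons: 6 × 2 = 12 from the double-bond units + 2 from the C(ethyl)(-) atom = 14.
14 = 4(3) + 2, which satisfies Hückel's 4n+2 rule.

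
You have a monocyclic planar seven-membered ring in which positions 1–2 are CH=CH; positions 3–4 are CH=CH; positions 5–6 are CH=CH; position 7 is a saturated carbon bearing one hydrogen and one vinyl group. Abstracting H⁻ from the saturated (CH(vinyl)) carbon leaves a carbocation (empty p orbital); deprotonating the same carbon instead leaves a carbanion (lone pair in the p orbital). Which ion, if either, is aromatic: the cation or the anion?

In both ions every ring atom is sp² and contributes a p orbital, so both rings are fully conjugated.
Cation: 3 × 2 + 0 = 6 π electrons → 4(1)+2, aromatic.
Anion: 3 × 2 + 2 = 8 π electrons → 4(2), antiaromatic.

The cation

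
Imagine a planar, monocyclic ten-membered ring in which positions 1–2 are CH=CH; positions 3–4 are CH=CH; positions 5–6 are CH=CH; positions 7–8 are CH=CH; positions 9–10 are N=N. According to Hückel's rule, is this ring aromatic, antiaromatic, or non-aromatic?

Aromatic

All ring atoms are sp² and supply a p orbital to the ring (the double-bond atoms are sp², each contributing one p electron; each sp² =N– keeps its lone pair in-plane and puts one electron into the π system); the conjugation is uninterrupted.
Tallying contributions gives 5 × 2 = 10 from the 5 double-bond units.
Since 10 = 4·2 + 2, the ring meets the 4n+2 criterion.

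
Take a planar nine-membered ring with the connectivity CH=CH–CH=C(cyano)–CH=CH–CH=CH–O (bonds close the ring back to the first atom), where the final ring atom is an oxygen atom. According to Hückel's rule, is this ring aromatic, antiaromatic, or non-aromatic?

The p orbitals form a continuous loop: every atom in a ring double bond is sp² and brings one electron to the p orbital; the oxygen donates one lone pair from its p orbital. The ring is fully conjugated.
Counting π electrons: 4 × 2 = 8 from the double-bond units + 2 from the O atom = 10.
With 10 π electrons (n = 2), the Hückel 4n+2 condition holds.

Aromatic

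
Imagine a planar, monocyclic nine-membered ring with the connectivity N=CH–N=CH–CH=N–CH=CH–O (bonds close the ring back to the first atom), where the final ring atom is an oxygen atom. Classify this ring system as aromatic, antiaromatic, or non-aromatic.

Aromatic

The p orbitals form a continuous loop: every atom in a ring double bond is sp² and brings one electron to the p orbital; each =N– nitrogen is pyridine-type (lone pair in the sp² plane, one electron in the p orbital); the oxygen donates one lone pair from its p orbital. The ring is fully conjugated.
π-electron count: 4 × 2 = 8 from the double-bond units + 2 from the O atom = 10.
10 = 4(2) + 2, which satisfies Hückel's 4n+2 rule.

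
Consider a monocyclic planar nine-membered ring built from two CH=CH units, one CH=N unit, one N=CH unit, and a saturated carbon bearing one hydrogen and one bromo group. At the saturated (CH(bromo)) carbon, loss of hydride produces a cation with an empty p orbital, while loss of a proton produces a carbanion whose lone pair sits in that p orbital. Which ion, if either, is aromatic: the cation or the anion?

In both ions every ring atom is sp² and contributes a p orbital, so both rings are fully conjugated.
Cation: 4 × 2 + 0 = 8 π electrons → 4(2), antiaromatic.
Anion: 4 × 2 + 2 = 10 π electrons → 4(2)+2, aromatic.

The anion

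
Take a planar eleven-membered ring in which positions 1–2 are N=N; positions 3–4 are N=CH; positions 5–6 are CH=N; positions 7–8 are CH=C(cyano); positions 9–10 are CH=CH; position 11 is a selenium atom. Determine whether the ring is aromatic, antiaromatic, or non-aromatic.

Antiaromatic

Every ring atom contributes a p orbital perpendicular to the ring (each doubly-bonded ring atom is sp² with one p-orbital electron; each sp² =N– keeps its lone pair in-plane and puts one electron into the π system; the selenium donates one lone pair from its p orbital), so the π system is cyclic and fully conjugated.
Adding the contributions, 5 × 2 = 10 from the double-bond units + 2 from the Se atom = 12.
A 4n π count (12, n = 3) in a planar conjugated ring means antiaromatic.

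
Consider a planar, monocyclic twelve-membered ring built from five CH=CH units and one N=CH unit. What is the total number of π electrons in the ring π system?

The p orbitals form a continuous loop: each doubly-bonded ring atom is sp² with one p-orbital electron; each =N– nitrogen is pyridine-type (lone pair in the sp² plane, one electron in the p orbital). The ring is fully conjugated.
Tallying contributions gives 6 × 2 = 12 from the 6 double-bond units.

12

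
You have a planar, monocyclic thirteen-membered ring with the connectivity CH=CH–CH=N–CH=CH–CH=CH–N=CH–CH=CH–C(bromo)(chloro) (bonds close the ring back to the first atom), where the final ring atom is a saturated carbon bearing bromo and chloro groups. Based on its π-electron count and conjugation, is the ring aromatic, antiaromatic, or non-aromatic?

Non-aromatic

The C(bromo)(chloro) carbon is saturated: that saturated carbon is sp³ and has no p orbital in the ring π system. Conjugation is not continuous around the ring.
Without a continuous loop of overlapping p orbitals the Hückel electron count never comes into play.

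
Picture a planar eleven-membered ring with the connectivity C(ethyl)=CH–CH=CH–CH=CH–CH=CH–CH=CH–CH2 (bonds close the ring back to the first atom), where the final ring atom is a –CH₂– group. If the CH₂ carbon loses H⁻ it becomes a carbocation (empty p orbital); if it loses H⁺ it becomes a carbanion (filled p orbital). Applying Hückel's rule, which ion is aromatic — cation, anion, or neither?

The cation

In both ions every ring atom is sp² and contributes a p orbital, so both rings are fully conjugated.
Cation: 5 × 2 + 0 = 10 π electrons → 4(2)+2, aromatic.
Anion: 5 × 2 + 2 = 12 π electrons → 4(3), antiaromatic.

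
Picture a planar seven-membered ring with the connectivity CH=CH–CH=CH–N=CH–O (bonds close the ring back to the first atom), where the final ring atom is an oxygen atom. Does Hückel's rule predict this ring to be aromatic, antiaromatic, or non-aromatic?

Antiaromatic

The p orbitals form a continuous loop: every atom in a ring double bond is sp² and brings one electron to the p orbital; each =N– nitrogen is pyridine-type (lone pair in the sp² plane, one electron in the p orbital); the oxygen donates one lone pair from its p orbital. The ring is fully conjugated.
π-electron count: 3 × 2 = 6 from the double-bond units + 2 from the O atom = 8.
With 8 = 4·2 π electrons, Hückel's rule classifies the planar ring as antiaromatic.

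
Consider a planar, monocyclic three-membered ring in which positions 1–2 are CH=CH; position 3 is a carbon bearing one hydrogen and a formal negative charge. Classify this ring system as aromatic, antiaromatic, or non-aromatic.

Antiaromatic

All ring atoms are sp² and supply a p orbital to the ring (each doubly-bonded ring atom is sp² with one p-orbital electron; the carbanion's lone pair occupies the p orbital); the conjugation is uninterrupted.
Adding the contributions, 1 × 2 = 2 from the double-bond unit + 2 from the CH(-) atom = 4.
4 = 4(1); a planar, fully conjugated 4n system is antiaromatic.
This is the cyclopropenyl anion.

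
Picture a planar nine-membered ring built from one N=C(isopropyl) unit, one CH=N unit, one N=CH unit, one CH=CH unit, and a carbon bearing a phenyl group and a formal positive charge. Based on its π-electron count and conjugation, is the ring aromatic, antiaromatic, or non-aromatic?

Antiaromatic

Every ring atom contributes a p orbital perpendicular to the ring (the double-bond atoms are sp², each contributing one p electron; the doubly-bonded nitrogens are pyridine-type — their lone pairs lie in the ring plane, leaving one electron in the p orbital; the carbocation has an empty p orbital), so the π system is cyclic and fully conjugated.
Counting π electrons: 4 × 2 = 8 from the double-bond units + 0 from the C(phenyl)(+) atom = 8.
A 4n π count (8, n = 2) in a planar conjugated ring means antiaromatic.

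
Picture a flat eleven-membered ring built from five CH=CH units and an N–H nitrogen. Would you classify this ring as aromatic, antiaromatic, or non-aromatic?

Antiaromatic

Every ring atom contributes a p orbital perpendicular to the ring (every atom in a ring double bond is sp² and brings one electron to the p orbital; the pyrrole-type nitrogen donates its lone pair from the p orbital), so the π system is cyclic and fully conjugated.
π-electron count: 5 × 2 = 10 from the double-bond units + 2 from the NH atom = 12.
12 is a 4n count (n = 3), so the planar conjugated ring is antiaromatic.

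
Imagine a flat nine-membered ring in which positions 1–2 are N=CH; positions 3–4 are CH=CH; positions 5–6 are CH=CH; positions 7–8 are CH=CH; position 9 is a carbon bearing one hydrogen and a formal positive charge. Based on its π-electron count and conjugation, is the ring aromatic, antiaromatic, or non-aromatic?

Antiaromatic

All ring atoms are sp² and supply a p orbital to the ring (every atom in a ring double bond is sp² and brings one electron to the p orbital; each sp² =N– keeps its lone pair in-plane and puts one electron into the π system; the carbocation has an empty p orbital); the conjugation is uninterrupted.
Adding the contributions, 4 × 2 = 8 from the double-bond units + 0 from the CH(+) atom = 8.
8 is a 4n count (n = 2), so the planar conjugated ring is antiaromatic.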